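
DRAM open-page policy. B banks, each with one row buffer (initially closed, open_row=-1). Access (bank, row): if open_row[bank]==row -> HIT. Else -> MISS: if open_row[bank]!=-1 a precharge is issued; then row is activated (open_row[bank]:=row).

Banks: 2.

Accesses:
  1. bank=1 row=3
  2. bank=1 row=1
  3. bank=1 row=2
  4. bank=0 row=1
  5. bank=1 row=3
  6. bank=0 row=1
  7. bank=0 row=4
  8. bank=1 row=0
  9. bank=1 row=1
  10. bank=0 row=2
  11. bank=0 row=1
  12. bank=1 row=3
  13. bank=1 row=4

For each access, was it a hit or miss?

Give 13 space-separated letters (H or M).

Acc 1: bank1 row3 -> MISS (open row3); precharges=0
Acc 2: bank1 row1 -> MISS (open row1); precharges=1
Acc 3: bank1 row2 -> MISS (open row2); precharges=2
Acc 4: bank0 row1 -> MISS (open row1); precharges=2
Acc 5: bank1 row3 -> MISS (open row3); precharges=3
Acc 6: bank0 row1 -> HIT
Acc 7: bank0 row4 -> MISS (open row4); precharges=4
Acc 8: bank1 row0 -> MISS (open row0); precharges=5
Acc 9: bank1 row1 -> MISS (open row1); precharges=6
Acc 10: bank0 row2 -> MISS (open row2); precharges=7
Acc 11: bank0 row1 -> MISS (open row1); precharges=8
Acc 12: bank1 row3 -> MISS (open row3); precharges=9
Acc 13: bank1 row4 -> MISS (open row4); precharges=10

Answer: M M M M M H M M M M M M M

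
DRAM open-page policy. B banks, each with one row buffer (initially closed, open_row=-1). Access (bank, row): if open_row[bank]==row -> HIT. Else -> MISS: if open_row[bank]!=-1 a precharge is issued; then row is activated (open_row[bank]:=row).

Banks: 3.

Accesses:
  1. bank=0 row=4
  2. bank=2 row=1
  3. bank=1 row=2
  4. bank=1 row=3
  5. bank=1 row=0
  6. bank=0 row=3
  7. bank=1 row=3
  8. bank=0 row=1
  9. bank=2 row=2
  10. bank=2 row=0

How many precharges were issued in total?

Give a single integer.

Acc 1: bank0 row4 -> MISS (open row4); precharges=0
Acc 2: bank2 row1 -> MISS (open row1); precharges=0
Acc 3: bank1 row2 -> MISS (open row2); precharges=0
Acc 4: bank1 row3 -> MISS (open row3); precharges=1
Acc 5: bank1 row0 -> MISS (open row0); precharges=2
Acc 6: bank0 row3 -> MISS (open row3); precharges=3
Acc 7: bank1 row3 -> MISS (open row3); precharges=4
Acc 8: bank0 row1 -> MISS (open row1); precharges=5
Acc 9: bank2 row2 -> MISS (open row2); precharges=6
Acc 10: bank2 row0 -> MISS (open row0); precharges=7

Answer: 7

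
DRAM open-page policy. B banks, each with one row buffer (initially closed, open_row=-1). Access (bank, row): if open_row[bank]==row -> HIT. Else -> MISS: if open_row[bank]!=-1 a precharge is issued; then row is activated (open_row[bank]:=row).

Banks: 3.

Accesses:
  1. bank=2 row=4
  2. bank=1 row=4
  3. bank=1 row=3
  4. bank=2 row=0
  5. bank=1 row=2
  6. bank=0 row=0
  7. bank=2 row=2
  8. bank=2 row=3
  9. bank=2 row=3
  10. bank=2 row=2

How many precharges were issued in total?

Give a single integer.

Answer: 6

Derivation:
Acc 1: bank2 row4 -> MISS (open row4); precharges=0
Acc 2: bank1 row4 -> MISS (open row4); precharges=0
Acc 3: bank1 row3 -> MISS (open row3); precharges=1
Acc 4: bank2 row0 -> MISS (open row0); precharges=2
Acc 5: bank1 row2 -> MISS (open row2); precharges=3
Acc 6: bank0 row0 -> MISS (open row0); precharges=3
Acc 7: bank2 row2 -> MISS (open row2); precharges=4
Acc 8: bank2 row3 -> MISS (open row3); precharges=5
Acc 9: bank2 row3 -> HIT
Acc 10: bank2 row2 -> MISS (open row2); precharges=6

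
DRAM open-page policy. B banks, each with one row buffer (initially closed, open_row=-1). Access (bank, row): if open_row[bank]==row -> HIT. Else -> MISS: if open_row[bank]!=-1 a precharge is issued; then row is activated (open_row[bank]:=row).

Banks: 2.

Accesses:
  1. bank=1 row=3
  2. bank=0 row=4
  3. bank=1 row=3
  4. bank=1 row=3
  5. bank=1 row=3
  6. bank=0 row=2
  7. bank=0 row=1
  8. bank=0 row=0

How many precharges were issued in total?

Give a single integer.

Answer: 3

Derivation:
Acc 1: bank1 row3 -> MISS (open row3); precharges=0
Acc 2: bank0 row4 -> MISS (open row4); precharges=0
Acc 3: bank1 row3 -> HIT
Acc 4: bank1 row3 -> HIT
Acc 5: bank1 row3 -> HIT
Acc 6: bank0 row2 -> MISS (open row2); precharges=1
Acc 7: bank0 row1 -> MISS (open row1); precharges=2
Acc 8: bank0 row0 -> MISS (open row0); precharges=3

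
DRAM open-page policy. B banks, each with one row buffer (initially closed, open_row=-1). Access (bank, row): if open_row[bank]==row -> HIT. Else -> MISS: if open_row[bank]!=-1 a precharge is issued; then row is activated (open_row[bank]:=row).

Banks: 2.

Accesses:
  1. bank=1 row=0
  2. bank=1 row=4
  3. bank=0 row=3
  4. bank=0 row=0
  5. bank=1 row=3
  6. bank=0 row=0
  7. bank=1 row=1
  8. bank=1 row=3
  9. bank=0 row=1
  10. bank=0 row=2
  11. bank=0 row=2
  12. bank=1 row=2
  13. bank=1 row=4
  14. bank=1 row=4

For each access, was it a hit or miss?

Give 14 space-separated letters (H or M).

Answer: M M M M M H M M M M H M M H

Derivation:
Acc 1: bank1 row0 -> MISS (open row0); precharges=0
Acc 2: bank1 row4 -> MISS (open row4); precharges=1
Acc 3: bank0 row3 -> MISS (open row3); precharges=1
Acc 4: bank0 row0 -> MISS (open row0); precharges=2
Acc 5: bank1 row3 -> MISS (open row3); precharges=3
Acc 6: bank0 row0 -> HIT
Acc 7: bank1 row1 -> MISS (open row1); precharges=4
Acc 8: bank1 row3 -> MISS (open row3); precharges=5
Acc 9: bank0 row1 -> MISS (open row1); precharges=6
Acc 10: bank0 row2 -> MISS (open row2); precharges=7
Acc 11: bank0 row2 -> HIT
Acc 12: bank1 row2 -> MISS (open row2); precharges=8
Acc 13: bank1 row4 -> MISS (open row4); precharges=9
Acc 14: bank1 row4 -> HIT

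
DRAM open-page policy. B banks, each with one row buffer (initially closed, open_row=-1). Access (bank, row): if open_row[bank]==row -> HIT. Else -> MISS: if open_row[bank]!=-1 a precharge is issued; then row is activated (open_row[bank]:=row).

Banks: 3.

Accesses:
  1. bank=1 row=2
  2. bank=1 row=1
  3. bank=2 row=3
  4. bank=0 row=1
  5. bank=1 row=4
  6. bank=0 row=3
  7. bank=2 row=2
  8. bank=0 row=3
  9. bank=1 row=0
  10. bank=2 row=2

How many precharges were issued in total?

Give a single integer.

Acc 1: bank1 row2 -> MISS (open row2); precharges=0
Acc 2: bank1 row1 -> MISS (open row1); precharges=1
Acc 3: bank2 row3 -> MISS (open row3); precharges=1
Acc 4: bank0 row1 -> MISS (open row1); precharges=1
Acc 5: bank1 row4 -> MISS (open row4); precharges=2
Acc 6: bank0 row3 -> MISS (open row3); precharges=3
Acc 7: bank2 row2 -> MISS (open row2); precharges=4
Acc 8: bank0 row3 -> HIT
Acc 9: bank1 row0 -> MISS (open row0); precharges=5
Acc 10: bank2 row2 -> HIT

Answer: 5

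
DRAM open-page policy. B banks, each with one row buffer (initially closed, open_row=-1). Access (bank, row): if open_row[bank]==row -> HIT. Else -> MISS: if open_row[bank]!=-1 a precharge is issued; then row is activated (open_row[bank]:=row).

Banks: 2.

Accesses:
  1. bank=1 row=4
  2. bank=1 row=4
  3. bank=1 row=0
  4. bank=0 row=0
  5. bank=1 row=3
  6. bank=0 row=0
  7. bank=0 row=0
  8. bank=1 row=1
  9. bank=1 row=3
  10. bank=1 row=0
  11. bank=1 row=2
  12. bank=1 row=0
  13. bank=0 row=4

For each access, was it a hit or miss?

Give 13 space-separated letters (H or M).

Acc 1: bank1 row4 -> MISS (open row4); precharges=0
Acc 2: bank1 row4 -> HIT
Acc 3: bank1 row0 -> MISS (open row0); precharges=1
Acc 4: bank0 row0 -> MISS (open row0); precharges=1
Acc 5: bank1 row3 -> MISS (open row3); precharges=2
Acc 6: bank0 row0 -> HIT
Acc 7: bank0 row0 -> HIT
Acc 8: bank1 row1 -> MISS (open row1); precharges=3
Acc 9: bank1 row3 -> MISS (open row3); precharges=4
Acc 10: bank1 row0 -> MISS (open row0); precharges=5
Acc 11: bank1 row2 -> MISS (open row2); precharges=6
Acc 12: bank1 row0 -> MISS (open row0); precharges=7
Acc 13: bank0 row4 -> MISS (open row4); precharges=8

Answer: M H M M M H H M M M M M M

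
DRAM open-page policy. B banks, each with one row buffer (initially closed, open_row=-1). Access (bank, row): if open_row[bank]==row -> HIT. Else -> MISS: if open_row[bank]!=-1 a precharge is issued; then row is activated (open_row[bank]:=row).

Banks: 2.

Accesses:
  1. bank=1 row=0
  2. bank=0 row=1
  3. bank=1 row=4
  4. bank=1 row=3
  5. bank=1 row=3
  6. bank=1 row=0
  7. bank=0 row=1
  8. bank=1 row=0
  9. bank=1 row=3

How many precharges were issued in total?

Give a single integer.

Answer: 4

Derivation:
Acc 1: bank1 row0 -> MISS (open row0); precharges=0
Acc 2: bank0 row1 -> MISS (open row1); precharges=0
Acc 3: bank1 row4 -> MISS (open row4); precharges=1
Acc 4: bank1 row3 -> MISS (open row3); precharges=2
Acc 5: bank1 row3 -> HIT
Acc 6: bank1 row0 -> MISS (open row0); precharges=3
Acc 7: bank0 row1 -> HIT
Acc 8: bank1 row0 -> HIT
Acc 9: bank1 row3 -> MISS (open row3); precharges=4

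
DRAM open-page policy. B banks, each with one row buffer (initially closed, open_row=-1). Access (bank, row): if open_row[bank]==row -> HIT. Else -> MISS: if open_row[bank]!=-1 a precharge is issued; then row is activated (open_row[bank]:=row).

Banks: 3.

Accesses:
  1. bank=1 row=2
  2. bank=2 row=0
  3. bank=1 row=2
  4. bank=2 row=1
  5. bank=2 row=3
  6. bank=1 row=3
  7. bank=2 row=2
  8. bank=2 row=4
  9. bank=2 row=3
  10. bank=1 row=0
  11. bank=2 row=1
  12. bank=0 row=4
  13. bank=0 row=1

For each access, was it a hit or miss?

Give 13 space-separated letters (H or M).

Acc 1: bank1 row2 -> MISS (open row2); precharges=0
Acc 2: bank2 row0 -> MISS (open row0); precharges=0
Acc 3: bank1 row2 -> HIT
Acc 4: bank2 row1 -> MISS (open row1); precharges=1
Acc 5: bank2 row3 -> MISS (open row3); precharges=2
Acc 6: bank1 row3 -> MISS (open row3); precharges=3
Acc 7: bank2 row2 -> MISS (open row2); precharges=4
Acc 8: bank2 row4 -> MISS (open row4); precharges=5
Acc 9: bank2 row3 -> MISS (open row3); precharges=6
Acc 10: bank1 row0 -> MISS (open row0); precharges=7
Acc 11: bank2 row1 -> MISS (open row1); precharges=8
Acc 12: bank0 row4 -> MISS (open row4); precharges=8
Acc 13: bank0 row1 -> MISS (open row1); precharges=9

Answer: M M H M M M M M M M M M M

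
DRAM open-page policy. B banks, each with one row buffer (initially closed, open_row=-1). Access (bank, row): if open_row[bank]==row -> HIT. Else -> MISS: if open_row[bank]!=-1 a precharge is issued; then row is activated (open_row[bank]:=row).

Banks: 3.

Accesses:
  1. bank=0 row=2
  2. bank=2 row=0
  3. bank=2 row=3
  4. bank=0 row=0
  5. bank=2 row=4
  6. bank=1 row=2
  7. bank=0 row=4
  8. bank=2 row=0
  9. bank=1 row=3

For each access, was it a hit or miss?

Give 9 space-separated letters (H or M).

Answer: M M M M M M M M M

Derivation:
Acc 1: bank0 row2 -> MISS (open row2); precharges=0
Acc 2: bank2 row0 -> MISS (open row0); precharges=0
Acc 3: bank2 row3 -> MISS (open row3); precharges=1
Acc 4: bank0 row0 -> MISS (open row0); precharges=2
Acc 5: bank2 row4 -> MISS (open row4); precharges=3
Acc 6: bank1 row2 -> MISS (open row2); precharges=3
Acc 7: bank0 row4 -> MISS (open row4); precharges=4
Acc 8: bank2 row0 -> MISS (open row0); precharges=5
Acc 9: bank1 row3 -> MISS (open row3); precharges=6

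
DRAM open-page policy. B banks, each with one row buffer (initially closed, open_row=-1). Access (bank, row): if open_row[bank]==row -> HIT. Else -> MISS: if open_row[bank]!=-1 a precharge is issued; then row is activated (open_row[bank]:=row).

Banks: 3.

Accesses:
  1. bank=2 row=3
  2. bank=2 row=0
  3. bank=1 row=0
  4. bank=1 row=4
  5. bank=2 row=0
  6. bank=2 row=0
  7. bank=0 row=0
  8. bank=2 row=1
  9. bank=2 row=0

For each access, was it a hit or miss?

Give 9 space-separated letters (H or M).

Acc 1: bank2 row3 -> MISS (open row3); precharges=0
Acc 2: bank2 row0 -> MISS (open row0); precharges=1
Acc 3: bank1 row0 -> MISS (open row0); precharges=1
Acc 4: bank1 row4 -> MISS (open row4); precharges=2
Acc 5: bank2 row0 -> HIT
Acc 6: bank2 row0 -> HIT
Acc 7: bank0 row0 -> MISS (open row0); precharges=2
Acc 8: bank2 row1 -> MISS (open row1); precharges=3
Acc 9: bank2 row0 -> MISS (open row0); precharges=4

Answer: M M M M H H M M M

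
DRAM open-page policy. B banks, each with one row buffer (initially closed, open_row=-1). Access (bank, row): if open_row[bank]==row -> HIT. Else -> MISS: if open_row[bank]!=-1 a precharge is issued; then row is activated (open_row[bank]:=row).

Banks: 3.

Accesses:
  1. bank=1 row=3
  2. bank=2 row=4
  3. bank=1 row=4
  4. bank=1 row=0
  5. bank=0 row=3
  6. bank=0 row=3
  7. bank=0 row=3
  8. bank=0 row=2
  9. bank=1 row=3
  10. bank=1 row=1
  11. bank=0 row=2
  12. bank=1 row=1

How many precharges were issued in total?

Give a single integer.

Acc 1: bank1 row3 -> MISS (open row3); precharges=0
Acc 2: bank2 row4 -> MISS (open row4); precharges=0
Acc 3: bank1 row4 -> MISS (open row4); precharges=1
Acc 4: bank1 row0 -> MISS (open row0); precharges=2
Acc 5: bank0 row3 -> MISS (open row3); precharges=2
Acc 6: bank0 row3 -> HIT
Acc 7: bank0 row3 -> HIT
Acc 8: bank0 row2 -> MISS (open row2); precharges=3
Acc 9: bank1 row3 -> MISS (open row3); precharges=4
Acc 10: bank1 row1 -> MISS (open row1); precharges=5
Acc 11: bank0 row2 -> HIT
Acc 12: bank1 row1 -> HIT

Answer: 5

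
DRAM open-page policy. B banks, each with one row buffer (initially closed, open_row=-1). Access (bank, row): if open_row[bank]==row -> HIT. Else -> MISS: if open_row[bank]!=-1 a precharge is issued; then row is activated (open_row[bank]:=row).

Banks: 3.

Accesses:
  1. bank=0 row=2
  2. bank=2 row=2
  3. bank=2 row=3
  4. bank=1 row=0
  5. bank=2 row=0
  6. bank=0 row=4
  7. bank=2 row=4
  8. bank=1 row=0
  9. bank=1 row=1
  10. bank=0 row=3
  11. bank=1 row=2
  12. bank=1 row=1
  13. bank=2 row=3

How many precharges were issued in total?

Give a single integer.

Answer: 9

Derivation:
Acc 1: bank0 row2 -> MISS (open row2); precharges=0
Acc 2: bank2 row2 -> MISS (open row2); precharges=0
Acc 3: bank2 row3 -> MISS (open row3); precharges=1
Acc 4: bank1 row0 -> MISS (open row0); precharges=1
Acc 5: bank2 row0 -> MISS (open row0); precharges=2
Acc 6: bank0 row4 -> MISS (open row4); precharges=3
Acc 7: bank2 row4 -> MISS (open row4); precharges=4
Acc 8: bank1 row0 -> HIT
Acc 9: bank1 row1 -> MISS (open row1); precharges=5
Acc 10: bank0 row3 -> MISS (open row3); precharges=6
Acc 11: bank1 row2 -> MISS (open row2); precharges=7
Acc 12: bank1 row1 -> MISS (open row1); precharges=8
Acc 13: bank2 row3 -> MISS (open row3); precharges=9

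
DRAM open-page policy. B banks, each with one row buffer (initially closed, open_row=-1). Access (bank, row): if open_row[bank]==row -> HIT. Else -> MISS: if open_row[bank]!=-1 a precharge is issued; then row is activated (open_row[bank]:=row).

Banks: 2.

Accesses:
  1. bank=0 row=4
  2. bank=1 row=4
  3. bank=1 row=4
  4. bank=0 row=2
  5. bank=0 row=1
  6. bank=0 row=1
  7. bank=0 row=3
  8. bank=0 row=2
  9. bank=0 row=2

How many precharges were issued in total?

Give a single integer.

Answer: 4

Derivation:
Acc 1: bank0 row4 -> MISS (open row4); precharges=0
Acc 2: bank1 row4 -> MISS (open row4); precharges=0
Acc 3: bank1 row4 -> HIT
Acc 4: bank0 row2 -> MISS (open row2); precharges=1
Acc 5: bank0 row1 -> MISS (open row1); precharges=2
Acc 6: bank0 row1 -> HIT
Acc 7: bank0 row3 -> MISS (open row3); precharges=3
Acc 8: bank0 row2 -> MISS (open row2); precharges=4
Acc 9: bank0 row2 -> HIT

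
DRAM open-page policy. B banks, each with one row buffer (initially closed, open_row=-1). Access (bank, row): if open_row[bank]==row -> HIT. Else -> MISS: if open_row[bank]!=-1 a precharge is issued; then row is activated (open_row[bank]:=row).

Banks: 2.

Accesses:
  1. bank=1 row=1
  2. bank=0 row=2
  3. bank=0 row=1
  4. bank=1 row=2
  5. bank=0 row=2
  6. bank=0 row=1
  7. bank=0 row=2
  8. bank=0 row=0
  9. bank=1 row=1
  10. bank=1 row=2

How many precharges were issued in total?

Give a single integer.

Acc 1: bank1 row1 -> MISS (open row1); precharges=0
Acc 2: bank0 row2 -> MISS (open row2); precharges=0
Acc 3: bank0 row1 -> MISS (open row1); precharges=1
Acc 4: bank1 row2 -> MISS (open row2); precharges=2
Acc 5: bank0 row2 -> MISS (open row2); precharges=3
Acc 6: bank0 row1 -> MISS (open row1); precharges=4
Acc 7: bank0 row2 -> MISS (open row2); precharges=5
Acc 8: bank0 row0 -> MISS (open row0); precharges=6
Acc 9: bank1 row1 -> MISS (open row1); precharges=7
Acc 10: bank1 row2 -> MISS (open row2); precharges=8

Answer: 8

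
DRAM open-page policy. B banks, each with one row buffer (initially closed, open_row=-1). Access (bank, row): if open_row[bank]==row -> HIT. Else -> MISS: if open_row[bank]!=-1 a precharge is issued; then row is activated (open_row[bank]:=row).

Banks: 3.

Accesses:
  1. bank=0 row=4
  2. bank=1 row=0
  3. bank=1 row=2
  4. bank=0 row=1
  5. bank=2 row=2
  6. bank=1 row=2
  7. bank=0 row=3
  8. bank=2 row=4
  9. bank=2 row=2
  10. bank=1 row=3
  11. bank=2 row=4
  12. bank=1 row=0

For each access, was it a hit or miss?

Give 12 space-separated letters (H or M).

Acc 1: bank0 row4 -> MISS (open row4); precharges=0
Acc 2: bank1 row0 -> MISS (open row0); precharges=0
Acc 3: bank1 row2 -> MISS (open row2); precharges=1
Acc 4: bank0 row1 -> MISS (open row1); precharges=2
Acc 5: bank2 row2 -> MISS (open row2); precharges=2
Acc 6: bank1 row2 -> HIT
Acc 7: bank0 row3 -> MISS (open row3); precharges=3
Acc 8: bank2 row4 -> MISS (open row4); precharges=4
Acc 9: bank2 row2 -> MISS (open row2); precharges=5
Acc 10: bank1 row3 -> MISS (open row3); precharges=6
Acc 11: bank2 row4 -> MISS (open row4); precharges=7
Acc 12: bank1 row0 -> MISS (open row0); precharges=8

Answer: M M M M M H M M M M M M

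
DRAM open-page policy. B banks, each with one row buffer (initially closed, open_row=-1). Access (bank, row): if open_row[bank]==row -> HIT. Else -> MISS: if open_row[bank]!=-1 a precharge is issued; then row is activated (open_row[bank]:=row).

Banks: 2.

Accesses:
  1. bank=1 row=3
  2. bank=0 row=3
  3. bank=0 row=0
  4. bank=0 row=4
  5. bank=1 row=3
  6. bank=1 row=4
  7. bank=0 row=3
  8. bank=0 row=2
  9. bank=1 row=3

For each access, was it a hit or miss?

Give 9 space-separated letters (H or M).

Answer: M M M M H M M M M

Derivation:
Acc 1: bank1 row3 -> MISS (open row3); precharges=0
Acc 2: bank0 row3 -> MISS (open row3); precharges=0
Acc 3: bank0 row0 -> MISS (open row0); precharges=1
Acc 4: bank0 row4 -> MISS (open row4); precharges=2
Acc 5: bank1 row3 -> HIT
Acc 6: bank1 row4 -> MISS (open row4); precharges=3
Acc 7: bank0 row3 -> MISS (open row3); precharges=4
Acc 8: bank0 row2 -> MISS (open row2); precharges=5
Acc 9: bank1 row3 -> MISS (open row3); precharges=6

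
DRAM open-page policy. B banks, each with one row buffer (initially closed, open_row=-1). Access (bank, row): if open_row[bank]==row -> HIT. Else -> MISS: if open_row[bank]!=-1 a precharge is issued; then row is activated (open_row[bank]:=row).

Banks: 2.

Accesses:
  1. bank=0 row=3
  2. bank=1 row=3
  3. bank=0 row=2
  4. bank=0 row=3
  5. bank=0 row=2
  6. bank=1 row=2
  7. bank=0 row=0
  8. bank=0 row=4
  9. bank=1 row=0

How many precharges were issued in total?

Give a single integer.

Answer: 7

Derivation:
Acc 1: bank0 row3 -> MISS (open row3); precharges=0
Acc 2: bank1 row3 -> MISS (open row3); precharges=0
Acc 3: bank0 row2 -> MISS (open row2); precharges=1
Acc 4: bank0 row3 -> MISS (open row3); precharges=2
Acc 5: bank0 row2 -> MISS (open row2); precharges=3
Acc 6: bank1 row2 -> MISS (open row2); precharges=4
Acc 7: bank0 row0 -> MISS (open row0); precharges=5
Acc 8: bank0 row4 -> MISS (open row4); precharges=6
Acc 9: bank1 row0 -> MISS (open row0); precharges=7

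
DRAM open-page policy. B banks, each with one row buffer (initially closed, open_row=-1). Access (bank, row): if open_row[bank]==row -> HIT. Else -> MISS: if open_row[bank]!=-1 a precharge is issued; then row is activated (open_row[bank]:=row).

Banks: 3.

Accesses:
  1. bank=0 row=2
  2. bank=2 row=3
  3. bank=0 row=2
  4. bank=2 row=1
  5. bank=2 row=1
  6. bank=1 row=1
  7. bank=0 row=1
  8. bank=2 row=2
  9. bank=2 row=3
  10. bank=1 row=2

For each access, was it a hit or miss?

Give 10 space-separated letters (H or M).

Answer: M M H M H M M M M M

Derivation:
Acc 1: bank0 row2 -> MISS (open row2); precharges=0
Acc 2: bank2 row3 -> MISS (open row3); precharges=0
Acc 3: bank0 row2 -> HIT
Acc 4: bank2 row1 -> MISS (open row1); precharges=1
Acc 5: bank2 row1 -> HIT
Acc 6: bank1 row1 -> MISS (open row1); precharges=1
Acc 7: bank0 row1 -> MISS (open row1); precharges=2
Acc 8: bank2 row2 -> MISS (open row2); precharges=3
Acc 9: bank2 row3 -> MISS (open row3); precharges=4
Acc 10: bank1 row2 -> MISS (open row2); precharges=5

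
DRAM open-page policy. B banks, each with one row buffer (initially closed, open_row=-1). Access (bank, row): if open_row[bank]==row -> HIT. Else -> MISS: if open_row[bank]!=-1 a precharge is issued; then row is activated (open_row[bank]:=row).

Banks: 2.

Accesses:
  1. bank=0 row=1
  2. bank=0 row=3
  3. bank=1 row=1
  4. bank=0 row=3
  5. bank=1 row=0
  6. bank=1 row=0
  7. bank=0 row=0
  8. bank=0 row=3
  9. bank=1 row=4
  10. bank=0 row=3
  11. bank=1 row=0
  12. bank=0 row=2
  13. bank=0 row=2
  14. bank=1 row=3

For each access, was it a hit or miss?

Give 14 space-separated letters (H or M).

Acc 1: bank0 row1 -> MISS (open row1); precharges=0
Acc 2: bank0 row3 -> MISS (open row3); precharges=1
Acc 3: bank1 row1 -> MISS (open row1); precharges=1
Acc 4: bank0 row3 -> HIT
Acc 5: bank1 row0 -> MISS (open row0); precharges=2
Acc 6: bank1 row0 -> HIT
Acc 7: bank0 row0 -> MISS (open row0); precharges=3
Acc 8: bank0 row3 -> MISS (open row3); precharges=4
Acc 9: bank1 row4 -> MISS (open row4); precharges=5
Acc 10: bank0 row3 -> HIT
Acc 11: bank1 row0 -> MISS (open row0); precharges=6
Acc 12: bank0 row2 -> MISS (open row2); precharges=7
Acc 13: bank0 row2 -> HIT
Acc 14: bank1 row3 -> MISS (open row3); precharges=8

Answer: M M M H M H M M M H M M H M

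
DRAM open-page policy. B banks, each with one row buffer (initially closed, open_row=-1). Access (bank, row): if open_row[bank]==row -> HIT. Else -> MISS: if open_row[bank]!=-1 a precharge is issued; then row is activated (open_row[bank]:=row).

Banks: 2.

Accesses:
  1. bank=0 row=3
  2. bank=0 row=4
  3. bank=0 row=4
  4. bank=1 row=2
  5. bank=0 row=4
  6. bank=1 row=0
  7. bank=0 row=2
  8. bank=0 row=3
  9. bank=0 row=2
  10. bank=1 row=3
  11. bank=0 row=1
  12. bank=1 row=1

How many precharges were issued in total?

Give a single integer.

Acc 1: bank0 row3 -> MISS (open row3); precharges=0
Acc 2: bank0 row4 -> MISS (open row4); precharges=1
Acc 3: bank0 row4 -> HIT
Acc 4: bank1 row2 -> MISS (open row2); precharges=1
Acc 5: bank0 row4 -> HIT
Acc 6: bank1 row0 -> MISS (open row0); precharges=2
Acc 7: bank0 row2 -> MISS (open row2); precharges=3
Acc 8: bank0 row3 -> MISS (open row3); precharges=4
Acc 9: bank0 row2 -> MISS (open row2); precharges=5
Acc 10: bank1 row3 -> MISS (open row3); precharges=6
Acc 11: bank0 row1 -> MISS (open row1); precharges=7
Acc 12: bank1 row1 -> MISS (open row1); precharges=8

Answer: 8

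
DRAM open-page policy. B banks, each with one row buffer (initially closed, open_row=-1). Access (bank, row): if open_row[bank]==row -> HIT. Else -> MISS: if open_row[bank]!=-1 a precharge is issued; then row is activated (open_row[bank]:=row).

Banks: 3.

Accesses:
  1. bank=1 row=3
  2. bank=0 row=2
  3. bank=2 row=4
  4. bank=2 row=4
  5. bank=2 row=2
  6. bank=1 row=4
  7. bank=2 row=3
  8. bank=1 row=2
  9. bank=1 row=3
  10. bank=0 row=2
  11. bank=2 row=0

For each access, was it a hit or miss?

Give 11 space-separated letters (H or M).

Answer: M M M H M M M M M H M

Derivation:
Acc 1: bank1 row3 -> MISS (open row3); precharges=0
Acc 2: bank0 row2 -> MISS (open row2); precharges=0
Acc 3: bank2 row4 -> MISS (open row4); precharges=0
Acc 4: bank2 row4 -> HIT
Acc 5: bank2 row2 -> MISS (open row2); precharges=1
Acc 6: bank1 row4 -> MISS (open row4); precharges=2
Acc 7: bank2 row3 -> MISS (open row3); precharges=3
Acc 8: bank1 row2 -> MISS (open row2); precharges=4
Acc 9: bank1 row3 -> MISS (open row3); precharges=5
Acc 10: bank0 row2 -> HIT
Acc 11: bank2 row0 -> MISS (open row0); precharges=6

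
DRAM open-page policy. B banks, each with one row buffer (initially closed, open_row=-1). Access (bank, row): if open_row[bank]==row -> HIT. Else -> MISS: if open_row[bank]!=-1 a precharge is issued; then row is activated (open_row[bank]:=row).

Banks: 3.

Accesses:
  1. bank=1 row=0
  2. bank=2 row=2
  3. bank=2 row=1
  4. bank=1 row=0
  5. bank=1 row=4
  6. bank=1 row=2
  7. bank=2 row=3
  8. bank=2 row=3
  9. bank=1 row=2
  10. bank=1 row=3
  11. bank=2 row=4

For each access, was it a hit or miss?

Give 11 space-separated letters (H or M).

Acc 1: bank1 row0 -> MISS (open row0); precharges=0
Acc 2: bank2 row2 -> MISS (open row2); precharges=0
Acc 3: bank2 row1 -> MISS (open row1); precharges=1
Acc 4: bank1 row0 -> HIT
Acc 5: bank1 row4 -> MISS (open row4); precharges=2
Acc 6: bank1 row2 -> MISS (open row2); precharges=3
Acc 7: bank2 row3 -> MISS (open row3); precharges=4
Acc 8: bank2 row3 -> HIT
Acc 9: bank1 row2 -> HIT
Acc 10: bank1 row3 -> MISS (open row3); precharges=5
Acc 11: bank2 row4 -> MISS (open row4); precharges=6

Answer: M M M H M M M H H M M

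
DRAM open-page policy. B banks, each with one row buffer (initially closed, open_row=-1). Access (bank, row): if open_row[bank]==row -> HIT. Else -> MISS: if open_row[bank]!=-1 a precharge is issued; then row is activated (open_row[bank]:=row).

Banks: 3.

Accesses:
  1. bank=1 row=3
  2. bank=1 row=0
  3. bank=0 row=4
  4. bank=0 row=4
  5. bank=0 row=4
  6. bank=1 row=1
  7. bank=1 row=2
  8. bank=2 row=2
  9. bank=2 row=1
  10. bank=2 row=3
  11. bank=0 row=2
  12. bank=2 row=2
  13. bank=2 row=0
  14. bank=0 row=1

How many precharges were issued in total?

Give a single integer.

Answer: 9

Derivation:
Acc 1: bank1 row3 -> MISS (open row3); precharges=0
Acc 2: bank1 row0 -> MISS (open row0); precharges=1
Acc 3: bank0 row4 -> MISS (open row4); precharges=1
Acc 4: bank0 row4 -> HIT
Acc 5: bank0 row4 -> HIT
Acc 6: bank1 row1 -> MISS (open row1); precharges=2
Acc 7: bank1 row2 -> MISS (open row2); precharges=3
Acc 8: bank2 row2 -> MISS (open row2); precharges=3
Acc 9: bank2 row1 -> MISS (open row1); precharges=4
Acc 10: bank2 row3 -> MISS (open row3); precharges=5
Acc 11: bank0 row2 -> MISS (open row2); precharges=6
Acc 12: bank2 row2 -> MISS (open row2); precharges=7
Acc 13: bank2 row0 -> MISS (open row0); precharges=8
Acc 14: bank0 row1 -> MISS (open row1); precharges=9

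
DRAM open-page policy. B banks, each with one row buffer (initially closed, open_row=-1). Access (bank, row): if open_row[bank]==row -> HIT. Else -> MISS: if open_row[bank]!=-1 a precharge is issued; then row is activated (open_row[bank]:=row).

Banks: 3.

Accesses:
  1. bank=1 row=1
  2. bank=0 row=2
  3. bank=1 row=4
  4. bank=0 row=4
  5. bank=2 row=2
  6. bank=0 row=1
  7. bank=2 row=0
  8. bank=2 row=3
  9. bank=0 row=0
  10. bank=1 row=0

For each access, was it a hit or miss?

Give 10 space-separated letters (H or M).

Acc 1: bank1 row1 -> MISS (open row1); precharges=0
Acc 2: bank0 row2 -> MISS (open row2); precharges=0
Acc 3: bank1 row4 -> MISS (open row4); precharges=1
Acc 4: bank0 row4 -> MISS (open row4); precharges=2
Acc 5: bank2 row2 -> MISS (open row2); precharges=2
Acc 6: bank0 row1 -> MISS (open row1); precharges=3
Acc 7: bank2 row0 -> MISS (open row0); precharges=4
Acc 8: bank2 row3 -> MISS (open row3); precharges=5
Acc 9: bank0 row0 -> MISS (open row0); precharges=6
Acc 10: bank1 row0 -> MISS (open row0); precharges=7

Answer: M M M M M M M M M M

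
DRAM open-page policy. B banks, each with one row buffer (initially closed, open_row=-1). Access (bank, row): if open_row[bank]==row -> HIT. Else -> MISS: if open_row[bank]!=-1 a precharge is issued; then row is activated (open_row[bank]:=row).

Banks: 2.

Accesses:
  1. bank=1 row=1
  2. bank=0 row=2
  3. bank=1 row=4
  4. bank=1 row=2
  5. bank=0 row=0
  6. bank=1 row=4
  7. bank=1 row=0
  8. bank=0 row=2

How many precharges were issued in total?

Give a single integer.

Acc 1: bank1 row1 -> MISS (open row1); precharges=0
Acc 2: bank0 row2 -> MISS (open row2); precharges=0
Acc 3: bank1 row4 -> MISS (open row4); precharges=1
Acc 4: bank1 row2 -> MISS (open row2); precharges=2
Acc 5: bank0 row0 -> MISS (open row0); precharges=3
Acc 6: bank1 row4 -> MISS (open row4); precharges=4
Acc 7: bank1 row0 -> MISS (open row0); precharges=5
Acc 8: bank0 row2 -> MISS (open row2); precharges=6

Answer: 6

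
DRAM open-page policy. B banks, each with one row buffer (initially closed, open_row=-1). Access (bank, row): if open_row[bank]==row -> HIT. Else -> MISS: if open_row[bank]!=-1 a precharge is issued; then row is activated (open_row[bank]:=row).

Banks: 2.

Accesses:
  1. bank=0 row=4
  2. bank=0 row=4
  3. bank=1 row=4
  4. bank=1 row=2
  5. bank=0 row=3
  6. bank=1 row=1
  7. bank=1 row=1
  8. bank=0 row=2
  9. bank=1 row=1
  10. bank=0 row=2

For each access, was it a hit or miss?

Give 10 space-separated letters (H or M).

Answer: M H M M M M H M H H

Derivation:
Acc 1: bank0 row4 -> MISS (open row4); precharges=0
Acc 2: bank0 row4 -> HIT
Acc 3: bank1 row4 -> MISS (open row4); precharges=0
Acc 4: bank1 row2 -> MISS (open row2); precharges=1
Acc 5: bank0 row3 -> MISS (open row3); precharges=2
Acc 6: bank1 row1 -> MISS (open row1); precharges=3
Acc 7: bank1 row1 -> HIT
Acc 8: bank0 row2 -> MISS (open row2); precharges=4
Acc 9: bank1 row1 -> HIT
Acc 10: bank0 row2 -> HIT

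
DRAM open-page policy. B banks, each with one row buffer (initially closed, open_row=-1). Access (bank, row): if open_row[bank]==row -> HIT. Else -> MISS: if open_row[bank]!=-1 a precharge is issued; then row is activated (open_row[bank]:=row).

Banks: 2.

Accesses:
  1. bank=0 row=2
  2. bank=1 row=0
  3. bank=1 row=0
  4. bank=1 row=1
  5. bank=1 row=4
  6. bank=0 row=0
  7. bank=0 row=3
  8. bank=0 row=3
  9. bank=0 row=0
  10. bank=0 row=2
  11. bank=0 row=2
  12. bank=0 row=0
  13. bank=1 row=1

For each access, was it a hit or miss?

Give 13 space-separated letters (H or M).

Answer: M M H M M M M H M M H M M

Derivation:
Acc 1: bank0 row2 -> MISS (open row2); precharges=0
Acc 2: bank1 row0 -> MISS (open row0); precharges=0
Acc 3: bank1 row0 -> HIT
Acc 4: bank1 row1 -> MISS (open row1); precharges=1
Acc 5: bank1 row4 -> MISS (open row4); precharges=2
Acc 6: bank0 row0 -> MISS (open row0); precharges=3
Acc 7: bank0 row3 -> MISS (open row3); precharges=4
Acc 8: bank0 row3 -> HIT
Acc 9: bank0 row0 -> MISS (open row0); precharges=5
Acc 10: bank0 row2 -> MISS (open row2); precharges=6
Acc 11: bank0 row2 -> HIT
Acc 12: bank0 row0 -> MISS (open row0); precharges=7
Acc 13: bank1 row1 -> MISS (open row1); precharges=8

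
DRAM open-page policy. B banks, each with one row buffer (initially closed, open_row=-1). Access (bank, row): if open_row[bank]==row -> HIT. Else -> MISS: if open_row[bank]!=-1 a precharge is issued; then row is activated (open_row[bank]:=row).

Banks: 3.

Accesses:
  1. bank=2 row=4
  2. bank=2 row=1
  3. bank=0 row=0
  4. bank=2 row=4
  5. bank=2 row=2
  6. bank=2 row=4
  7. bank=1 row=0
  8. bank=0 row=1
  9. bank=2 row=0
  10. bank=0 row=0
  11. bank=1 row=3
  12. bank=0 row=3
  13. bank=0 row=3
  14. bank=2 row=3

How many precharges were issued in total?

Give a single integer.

Answer: 10

Derivation:
Acc 1: bank2 row4 -> MISS (open row4); precharges=0
Acc 2: bank2 row1 -> MISS (open row1); precharges=1
Acc 3: bank0 row0 -> MISS (open row0); precharges=1
Acc 4: bank2 row4 -> MISS (open row4); precharges=2
Acc 5: bank2 row2 -> MISS (open row2); precharges=3
Acc 6: bank2 row4 -> MISS (open row4); precharges=4
Acc 7: bank1 row0 -> MISS (open row0); precharges=4
Acc 8: bank0 row1 -> MISS (open row1); precharges=5
Acc 9: bank2 row0 -> MISS (open row0); precharges=6
Acc 10: bank0 row0 -> MISS (open row0); precharges=7
Acc 11: bank1 row3 -> MISS (open row3); precharges=8
Acc 12: bank0 row3 -> MISS (open row3); precharges=9
Acc 13: bank0 row3 -> HIT
Acc 14: bank2 row3 -> MISS (open row3); precharges=10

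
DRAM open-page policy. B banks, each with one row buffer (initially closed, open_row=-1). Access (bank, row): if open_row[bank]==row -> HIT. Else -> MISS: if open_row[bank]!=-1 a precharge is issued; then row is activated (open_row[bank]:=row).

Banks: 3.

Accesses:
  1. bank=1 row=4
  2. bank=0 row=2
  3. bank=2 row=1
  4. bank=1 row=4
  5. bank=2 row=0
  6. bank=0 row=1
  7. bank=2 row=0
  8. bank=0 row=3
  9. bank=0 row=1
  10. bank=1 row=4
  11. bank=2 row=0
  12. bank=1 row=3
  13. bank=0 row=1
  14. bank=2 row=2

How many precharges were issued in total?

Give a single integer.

Acc 1: bank1 row4 -> MISS (open row4); precharges=0
Acc 2: bank0 row2 -> MISS (open row2); precharges=0
Acc 3: bank2 row1 -> MISS (open row1); precharges=0
Acc 4: bank1 row4 -> HIT
Acc 5: bank2 row0 -> MISS (open row0); precharges=1
Acc 6: bank0 row1 -> MISS (open row1); precharges=2
Acc 7: bank2 row0 -> HIT
Acc 8: bank0 row3 -> MISS (open row3); precharges=3
Acc 9: bank0 row1 -> MISS (open row1); precharges=4
Acc 10: bank1 row4 -> HIT
Acc 11: bank2 row0 -> HIT
Acc 12: bank1 row3 -> MISS (open row3); precharges=5
Acc 13: bank0 row1 -> HIT
Acc 14: bank2 row2 -> MISS (open row2); precharges=6

Answer: 6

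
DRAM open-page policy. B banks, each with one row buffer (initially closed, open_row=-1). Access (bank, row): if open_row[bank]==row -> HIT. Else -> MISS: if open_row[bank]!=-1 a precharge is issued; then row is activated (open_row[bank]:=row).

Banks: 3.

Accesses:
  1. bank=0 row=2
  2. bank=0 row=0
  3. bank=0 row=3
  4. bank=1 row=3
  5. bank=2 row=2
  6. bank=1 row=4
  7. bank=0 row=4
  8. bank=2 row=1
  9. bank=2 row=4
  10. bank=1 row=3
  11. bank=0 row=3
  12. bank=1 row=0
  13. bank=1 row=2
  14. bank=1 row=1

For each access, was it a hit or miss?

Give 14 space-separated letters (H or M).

Acc 1: bank0 row2 -> MISS (open row2); precharges=0
Acc 2: bank0 row0 -> MISS (open row0); precharges=1
Acc 3: bank0 row3 -> MISS (open row3); precharges=2
Acc 4: bank1 row3 -> MISS (open row3); precharges=2
Acc 5: bank2 row2 -> MISS (open row2); precharges=2
Acc 6: bank1 row4 -> MISS (open row4); precharges=3
Acc 7: bank0 row4 -> MISS (open row4); precharges=4
Acc 8: bank2 row1 -> MISS (open row1); precharges=5
Acc 9: bank2 row4 -> MISS (open row4); precharges=6
Acc 10: bank1 row3 -> MISS (open row3); precharges=7
Acc 11: bank0 row3 -> MISS (open row3); precharges=8
Acc 12: bank1 row0 -> MISS (open row0); precharges=9
Acc 13: bank1 row2 -> MISS (open row2); precharges=10
Acc 14: bank1 row1 -> MISS (open row1); precharges=11

Answer: M M M M M M M M M M M M M M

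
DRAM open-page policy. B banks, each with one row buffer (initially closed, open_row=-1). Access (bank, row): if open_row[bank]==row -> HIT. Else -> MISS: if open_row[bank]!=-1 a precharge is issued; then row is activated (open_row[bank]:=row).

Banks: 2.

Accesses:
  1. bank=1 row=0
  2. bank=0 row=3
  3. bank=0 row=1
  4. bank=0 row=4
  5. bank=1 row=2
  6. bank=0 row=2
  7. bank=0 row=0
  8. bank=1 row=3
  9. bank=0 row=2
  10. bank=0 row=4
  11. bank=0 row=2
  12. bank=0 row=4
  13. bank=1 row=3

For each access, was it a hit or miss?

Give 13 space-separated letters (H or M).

Answer: M M M M M M M M M M M M H

Derivation:
Acc 1: bank1 row0 -> MISS (open row0); precharges=0
Acc 2: bank0 row3 -> MISS (open row3); precharges=0
Acc 3: bank0 row1 -> MISS (open row1); precharges=1
Acc 4: bank0 row4 -> MISS (open row4); precharges=2
Acc 5: bank1 row2 -> MISS (open row2); precharges=3
Acc 6: bank0 row2 -> MISS (open row2); precharges=4
Acc 7: bank0 row0 -> MISS (open row0); precharges=5
Acc 8: bank1 row3 -> MISS (open row3); precharges=6
Acc 9: bank0 row2 -> MISS (open row2); precharges=7
Acc 10: bank0 row4 -> MISS (open row4); precharges=8
Acc 11: bank0 row2 -> MISS (open row2); precharges=9
Acc 12: bank0 row4 -> MISS (open row4); precharges=10
Acc 13: bank1 row3 -> HIT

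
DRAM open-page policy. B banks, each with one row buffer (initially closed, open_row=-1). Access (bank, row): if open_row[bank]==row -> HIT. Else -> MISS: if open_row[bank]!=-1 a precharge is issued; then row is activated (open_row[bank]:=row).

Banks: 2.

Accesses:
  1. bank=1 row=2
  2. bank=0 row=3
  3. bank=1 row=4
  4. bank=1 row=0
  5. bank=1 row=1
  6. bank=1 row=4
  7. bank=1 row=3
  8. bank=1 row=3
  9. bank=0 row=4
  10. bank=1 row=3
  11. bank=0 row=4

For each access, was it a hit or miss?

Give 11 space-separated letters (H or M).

Answer: M M M M M M M H M H H

Derivation:
Acc 1: bank1 row2 -> MISS (open row2); precharges=0
Acc 2: bank0 row3 -> MISS (open row3); precharges=0
Acc 3: bank1 row4 -> MISS (open row4); precharges=1
Acc 4: bank1 row0 -> MISS (open row0); precharges=2
Acc 5: bank1 row1 -> MISS (open row1); precharges=3
Acc 6: bank1 row4 -> MISS (open row4); precharges=4
Acc 7: bank1 row3 -> MISS (open row3); precharges=5
Acc 8: bank1 row3 -> HIT
Acc 9: bank0 row4 -> MISS (open row4); precharges=6
Acc 10: bank1 row3 -> HIT
Acc 11: bank0 row4 -> HIT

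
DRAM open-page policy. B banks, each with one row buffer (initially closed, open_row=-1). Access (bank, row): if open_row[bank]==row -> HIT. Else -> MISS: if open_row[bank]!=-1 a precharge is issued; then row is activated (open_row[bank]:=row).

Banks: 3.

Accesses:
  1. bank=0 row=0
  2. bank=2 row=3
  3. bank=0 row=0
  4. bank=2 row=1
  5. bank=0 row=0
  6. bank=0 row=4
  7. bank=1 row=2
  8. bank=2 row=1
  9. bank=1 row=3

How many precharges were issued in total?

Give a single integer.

Acc 1: bank0 row0 -> MISS (open row0); precharges=0
Acc 2: bank2 row3 -> MISS (open row3); precharges=0
Acc 3: bank0 row0 -> HIT
Acc 4: bank2 row1 -> MISS (open row1); precharges=1
Acc 5: bank0 row0 -> HIT
Acc 6: bank0 row4 -> MISS (open row4); precharges=2
Acc 7: bank1 row2 -> MISS (open row2); precharges=2
Acc 8: bank2 row1 -> HIT
Acc 9: bank1 row3 -> MISS (open row3); precharges=3

Answer: 3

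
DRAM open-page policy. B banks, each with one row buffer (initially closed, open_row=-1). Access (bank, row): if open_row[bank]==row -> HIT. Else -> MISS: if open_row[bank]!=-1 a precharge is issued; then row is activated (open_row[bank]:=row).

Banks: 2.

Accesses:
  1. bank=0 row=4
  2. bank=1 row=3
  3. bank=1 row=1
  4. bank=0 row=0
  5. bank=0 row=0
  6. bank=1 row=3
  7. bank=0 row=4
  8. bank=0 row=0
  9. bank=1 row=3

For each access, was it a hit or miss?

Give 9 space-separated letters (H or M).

Acc 1: bank0 row4 -> MISS (open row4); precharges=0
Acc 2: bank1 row3 -> MISS (open row3); precharges=0
Acc 3: bank1 row1 -> MISS (open row1); precharges=1
Acc 4: bank0 row0 -> MISS (open row0); precharges=2
Acc 5: bank0 row0 -> HIT
Acc 6: bank1 row3 -> MISS (open row3); precharges=3
Acc 7: bank0 row4 -> MISS (open row4); precharges=4
Acc 8: bank0 row0 -> MISS (open row0); precharges=5
Acc 9: bank1 row3 -> HIT

Answer: M M M M H M M M H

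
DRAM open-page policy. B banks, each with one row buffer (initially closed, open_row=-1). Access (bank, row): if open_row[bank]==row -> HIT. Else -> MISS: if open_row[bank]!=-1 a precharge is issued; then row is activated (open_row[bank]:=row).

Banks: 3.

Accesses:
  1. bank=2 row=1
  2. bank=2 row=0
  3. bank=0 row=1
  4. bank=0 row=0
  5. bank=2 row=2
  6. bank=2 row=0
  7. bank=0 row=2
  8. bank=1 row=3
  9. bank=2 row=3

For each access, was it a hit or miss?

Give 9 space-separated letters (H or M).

Answer: M M M M M M M M M

Derivation:
Acc 1: bank2 row1 -> MISS (open row1); precharges=0
Acc 2: bank2 row0 -> MISS (open row0); precharges=1
Acc 3: bank0 row1 -> MISS (open row1); precharges=1
Acc 4: bank0 row0 -> MISS (open row0); precharges=2
Acc 5: bank2 row2 -> MISS (open row2); precharges=3
Acc 6: bank2 row0 -> MISS (open row0); precharges=4
Acc 7: bank0 row2 -> MISS (open row2); precharges=5
Acc 8: bank1 row3 -> MISS (open row3); precharges=5
Acc 9: bank2 row3 -> MISS (open row3); precharges=6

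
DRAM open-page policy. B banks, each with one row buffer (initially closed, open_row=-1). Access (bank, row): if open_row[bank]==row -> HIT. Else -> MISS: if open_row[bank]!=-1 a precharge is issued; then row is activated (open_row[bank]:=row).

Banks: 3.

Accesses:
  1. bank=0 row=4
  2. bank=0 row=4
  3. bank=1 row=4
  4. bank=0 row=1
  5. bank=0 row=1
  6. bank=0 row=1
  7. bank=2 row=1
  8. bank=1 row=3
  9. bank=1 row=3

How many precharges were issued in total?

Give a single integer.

Answer: 2

Derivation:
Acc 1: bank0 row4 -> MISS (open row4); precharges=0
Acc 2: bank0 row4 -> HIT
Acc 3: bank1 row4 -> MISS (open row4); precharges=0
Acc 4: bank0 row1 -> MISS (open row1); precharges=1
Acc 5: bank0 row1 -> HIT
Acc 6: bank0 row1 -> HIT
Acc 7: bank2 row1 -> MISS (open row1); precharges=1
Acc 8: bank1 row3 -> MISS (open row3); precharges=2
Acc 9: bank1 row3 -> HIT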